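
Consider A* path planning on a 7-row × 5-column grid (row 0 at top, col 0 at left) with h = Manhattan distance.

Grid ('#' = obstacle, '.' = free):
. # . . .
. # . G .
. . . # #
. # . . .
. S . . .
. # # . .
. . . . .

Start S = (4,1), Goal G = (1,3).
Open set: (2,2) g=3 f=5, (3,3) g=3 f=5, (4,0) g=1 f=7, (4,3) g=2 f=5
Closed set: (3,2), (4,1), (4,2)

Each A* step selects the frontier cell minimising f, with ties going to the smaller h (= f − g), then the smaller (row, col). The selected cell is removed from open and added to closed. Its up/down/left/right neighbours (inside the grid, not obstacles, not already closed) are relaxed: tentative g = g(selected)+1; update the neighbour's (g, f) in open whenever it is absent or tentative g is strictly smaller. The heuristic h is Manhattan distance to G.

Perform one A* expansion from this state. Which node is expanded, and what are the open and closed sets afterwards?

step 1: expand (2,2) (f=5, h=2) → closed; open now [(1,2) g=4 f=5, (2,1) g=4 f=7, (3,3) g=3 f=5, (4,0) g=1 f=7, (4,3) g=2 f=5]

expanded=(2,2); open=[(1,2) g=4 f=5, (2,1) g=4 f=7, (3,3) g=3 f=5, (4,0) g=1 f=7, (4,3) g=2 f=5]; closed=[(2,2), (3,2), (4,1), (4,2)]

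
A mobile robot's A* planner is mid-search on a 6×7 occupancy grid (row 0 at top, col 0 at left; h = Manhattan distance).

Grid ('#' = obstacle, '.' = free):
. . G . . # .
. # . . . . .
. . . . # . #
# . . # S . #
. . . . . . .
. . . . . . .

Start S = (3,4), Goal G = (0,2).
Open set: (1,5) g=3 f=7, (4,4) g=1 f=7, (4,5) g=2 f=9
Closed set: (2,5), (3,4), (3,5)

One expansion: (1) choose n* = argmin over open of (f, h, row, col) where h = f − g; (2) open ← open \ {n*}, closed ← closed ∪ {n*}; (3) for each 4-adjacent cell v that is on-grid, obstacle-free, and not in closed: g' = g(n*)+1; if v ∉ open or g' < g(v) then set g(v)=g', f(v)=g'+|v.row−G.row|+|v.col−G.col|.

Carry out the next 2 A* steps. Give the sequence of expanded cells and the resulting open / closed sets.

order=[(1,5) → (1,4)]; open=[(0,4) g=5 f=7, (1,3) g=5 f=7, (1,6) g=4 f=9, (4,4) g=1 f=7, (4,5) g=2 f=9]; closed=[(1,4), (1,5), (2,5), (3,4), (3,5)]

step 1: expand (1,5) (f=7, h=4) → closed; open now [(1,4) g=4 f=7, (1,6) g=4 f=9, (4,4) g=1 f=7, (4,5) g=2 f=9]
step 2: expand (1,4) (f=7, h=3) → closed; open now [(0,4) g=5 f=7, (1,3) g=5 f=7, (1,6) g=4 f=9, (4,4) g=1 f=7, (4,5) g=2 f=9]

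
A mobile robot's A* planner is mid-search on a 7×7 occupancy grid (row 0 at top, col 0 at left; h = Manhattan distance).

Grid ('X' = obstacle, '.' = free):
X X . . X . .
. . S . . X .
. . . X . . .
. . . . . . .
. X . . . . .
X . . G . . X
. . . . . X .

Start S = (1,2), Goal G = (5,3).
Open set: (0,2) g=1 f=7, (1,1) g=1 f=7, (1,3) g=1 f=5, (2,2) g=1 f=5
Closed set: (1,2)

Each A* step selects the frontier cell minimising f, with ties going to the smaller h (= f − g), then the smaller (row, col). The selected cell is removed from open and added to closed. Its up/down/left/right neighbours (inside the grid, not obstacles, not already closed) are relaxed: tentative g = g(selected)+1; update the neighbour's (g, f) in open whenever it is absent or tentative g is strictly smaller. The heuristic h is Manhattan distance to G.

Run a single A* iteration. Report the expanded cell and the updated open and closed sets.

expanded=(1,3); open=[(0,2) g=1 f=7, (0,3) g=2 f=7, (1,1) g=1 f=7, (1,4) g=2 f=7, (2,2) g=1 f=5]; closed=[(1,2), (1,3)]

step 1: expand (1,3) (f=5, h=4) → closed; open now [(0,2) g=1 f=7, (0,3) g=2 f=7, (1,1) g=1 f=7, (1,4) g=2 f=7, (2,2) g=1 f=5]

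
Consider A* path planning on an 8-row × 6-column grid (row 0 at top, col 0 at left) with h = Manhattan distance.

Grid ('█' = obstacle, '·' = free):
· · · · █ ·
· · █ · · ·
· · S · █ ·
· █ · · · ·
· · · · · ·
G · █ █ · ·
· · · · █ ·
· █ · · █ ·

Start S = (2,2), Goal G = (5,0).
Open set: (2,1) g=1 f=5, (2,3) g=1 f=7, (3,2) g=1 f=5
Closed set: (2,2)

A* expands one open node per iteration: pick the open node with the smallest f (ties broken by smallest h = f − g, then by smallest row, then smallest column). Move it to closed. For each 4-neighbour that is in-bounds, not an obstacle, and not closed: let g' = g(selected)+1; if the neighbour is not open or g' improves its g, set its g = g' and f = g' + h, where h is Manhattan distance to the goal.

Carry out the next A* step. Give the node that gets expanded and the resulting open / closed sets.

step 1: expand (2,1) (f=5, h=4) → closed; open now [(1,1) g=2 f=7, (2,0) g=2 f=5, (2,3) g=1 f=7, (3,2) g=1 f=5]

expanded=(2,1); open=[(1,1) g=2 f=7, (2,0) g=2 f=5, (2,3) g=1 f=7, (3,2) g=1 f=5]; closed=[(2,1), (2,2)]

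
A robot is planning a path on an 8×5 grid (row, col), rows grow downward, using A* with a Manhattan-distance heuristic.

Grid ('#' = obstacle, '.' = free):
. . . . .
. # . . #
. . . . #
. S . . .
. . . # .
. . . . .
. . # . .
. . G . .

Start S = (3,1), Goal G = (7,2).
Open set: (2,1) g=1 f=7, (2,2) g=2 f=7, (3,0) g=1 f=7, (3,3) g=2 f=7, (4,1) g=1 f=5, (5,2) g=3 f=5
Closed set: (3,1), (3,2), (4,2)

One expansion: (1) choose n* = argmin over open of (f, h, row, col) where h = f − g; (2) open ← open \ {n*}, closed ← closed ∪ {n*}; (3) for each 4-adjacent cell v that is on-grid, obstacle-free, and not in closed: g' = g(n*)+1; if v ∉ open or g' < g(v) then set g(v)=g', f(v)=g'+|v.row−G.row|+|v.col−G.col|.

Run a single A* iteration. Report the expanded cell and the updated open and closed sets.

step 1: expand (5,2) (f=5, h=2) → closed; open now [(2,1) g=1 f=7, (2,2) g=2 f=7, (3,0) g=1 f=7, (3,3) g=2 f=7, (4,1) g=1 f=5, (5,1) g=4 f=7, (5,3) g=4 f=7]

expanded=(5,2); open=[(2,1) g=1 f=7, (2,2) g=2 f=7, (3,0) g=1 f=7, (3,3) g=2 f=7, (4,1) g=1 f=5, (5,1) g=4 f=7, (5,3) g=4 f=7]; closed=[(3,1), (3,2), (4,2), (5,2)]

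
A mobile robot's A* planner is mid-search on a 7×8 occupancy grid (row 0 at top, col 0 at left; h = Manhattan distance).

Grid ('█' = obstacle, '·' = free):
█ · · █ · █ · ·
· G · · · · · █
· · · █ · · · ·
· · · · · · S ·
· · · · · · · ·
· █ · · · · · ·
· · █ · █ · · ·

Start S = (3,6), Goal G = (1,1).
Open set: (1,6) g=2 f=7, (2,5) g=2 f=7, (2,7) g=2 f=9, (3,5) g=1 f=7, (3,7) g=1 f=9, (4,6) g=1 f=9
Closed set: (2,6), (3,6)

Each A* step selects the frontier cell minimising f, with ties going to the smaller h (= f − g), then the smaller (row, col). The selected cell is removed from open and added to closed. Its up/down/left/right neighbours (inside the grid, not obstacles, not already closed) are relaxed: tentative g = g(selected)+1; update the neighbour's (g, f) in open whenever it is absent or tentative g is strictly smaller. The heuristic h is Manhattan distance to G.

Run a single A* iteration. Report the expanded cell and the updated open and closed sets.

step 1: expand (1,6) (f=7, h=5) → closed; open now [(0,6) g=3 f=9, (1,5) g=3 f=7, (2,5) g=2 f=7, (2,7) g=2 f=9, (3,5) g=1 f=7, (3,7) g=1 f=9, (4,6) g=1 f=9]

expanded=(1,6); open=[(0,6) g=3 f=9, (1,5) g=3 f=7, (2,5) g=2 f=7, (2,7) g=2 f=9, (3,5) g=1 f=7, (3,7) g=1 f=9, (4,6) g=1 f=9]; closed=[(1,6), (2,6), (3,6)]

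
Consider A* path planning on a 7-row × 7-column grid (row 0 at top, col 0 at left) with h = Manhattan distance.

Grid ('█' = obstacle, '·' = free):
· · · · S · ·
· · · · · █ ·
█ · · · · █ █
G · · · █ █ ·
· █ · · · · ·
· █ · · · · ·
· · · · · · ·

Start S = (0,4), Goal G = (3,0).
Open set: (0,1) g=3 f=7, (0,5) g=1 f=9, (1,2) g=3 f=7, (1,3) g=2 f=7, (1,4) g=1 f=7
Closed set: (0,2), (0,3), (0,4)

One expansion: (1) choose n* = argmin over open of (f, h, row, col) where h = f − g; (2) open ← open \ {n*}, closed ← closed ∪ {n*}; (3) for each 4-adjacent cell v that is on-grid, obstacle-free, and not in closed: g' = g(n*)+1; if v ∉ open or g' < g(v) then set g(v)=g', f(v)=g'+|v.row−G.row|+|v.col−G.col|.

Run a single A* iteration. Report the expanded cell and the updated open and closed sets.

expanded=(0,1); open=[(0,0) g=4 f=7, (0,5) g=1 f=9, (1,1) g=4 f=7, (1,2) g=3 f=7, (1,3) g=2 f=7, (1,4) g=1 f=7]; closed=[(0,1), (0,2), (0,3), (0,4)]

step 1: expand (0,1) (f=7, h=4) → closed; open now [(0,0) g=4 f=7, (0,5) g=1 f=9, (1,1) g=4 f=7, (1,2) g=3 f=7, (1,3) g=2 f=7, (1,4) g=1 f=7]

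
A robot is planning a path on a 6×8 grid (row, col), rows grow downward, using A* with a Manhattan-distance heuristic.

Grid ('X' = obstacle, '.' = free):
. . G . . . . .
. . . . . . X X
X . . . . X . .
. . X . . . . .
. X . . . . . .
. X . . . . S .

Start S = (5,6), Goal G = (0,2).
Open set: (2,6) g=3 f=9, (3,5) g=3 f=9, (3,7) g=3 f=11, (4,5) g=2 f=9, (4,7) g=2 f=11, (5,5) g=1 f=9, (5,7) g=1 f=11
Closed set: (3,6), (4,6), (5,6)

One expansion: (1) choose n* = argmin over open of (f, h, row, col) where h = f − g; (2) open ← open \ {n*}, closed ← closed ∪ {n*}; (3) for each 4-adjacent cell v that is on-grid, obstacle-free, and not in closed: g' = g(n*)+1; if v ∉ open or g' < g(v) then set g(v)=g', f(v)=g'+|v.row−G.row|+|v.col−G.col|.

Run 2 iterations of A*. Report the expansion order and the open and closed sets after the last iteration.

step 1: expand (2,6) (f=9, h=6) → closed; open now [(2,7) g=4 f=11, (3,5) g=3 f=9, (3,7) g=3 f=11, (4,5) g=2 f=9, (4,7) g=2 f=11, (5,5) g=1 f=9, (5,7) g=1 f=11]
step 2: expand (3,5) (f=9, h=6) → closed; open now [(2,7) g=4 f=11, (3,4) g=4 f=9, (3,7) g=3 f=11, (4,5) g=2 f=9, (4,7) g=2 f=11, (5,5) g=1 f=9, (5,7) g=1 f=11]

order=[(2,6) → (3,5)]; open=[(2,7) g=4 f=11, (3,4) g=4 f=9, (3,7) g=3 f=11, (4,5) g=2 f=9, (4,7) g=2 f=11, (5,5) g=1 f=9, (5,7) g=1 f=11]; closed=[(2,6), (3,5), (3,6), (4,6), (5,6)]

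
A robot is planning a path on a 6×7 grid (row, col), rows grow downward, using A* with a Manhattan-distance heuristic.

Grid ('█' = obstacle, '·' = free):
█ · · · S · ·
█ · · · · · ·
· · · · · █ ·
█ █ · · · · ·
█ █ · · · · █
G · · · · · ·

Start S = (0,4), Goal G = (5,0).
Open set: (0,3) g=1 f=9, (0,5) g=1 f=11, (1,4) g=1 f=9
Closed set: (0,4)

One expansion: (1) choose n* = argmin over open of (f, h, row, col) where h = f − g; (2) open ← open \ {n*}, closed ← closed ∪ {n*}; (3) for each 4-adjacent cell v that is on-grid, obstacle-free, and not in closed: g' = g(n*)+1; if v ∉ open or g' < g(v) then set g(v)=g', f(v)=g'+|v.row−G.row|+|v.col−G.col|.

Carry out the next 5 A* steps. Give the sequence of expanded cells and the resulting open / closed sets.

step 1: expand (0,3) (f=9, h=8) → closed; open now [(0,2) g=2 f=9, (0,5) g=1 f=11, (1,3) g=2 f=9, (1,4) g=1 f=9]
step 2: expand (0,2) (f=9, h=7) → closed; open now [(0,1) g=3 f=9, (0,5) g=1 f=11, (1,2) g=3 f=9, (1,3) g=2 f=9, (1,4) g=1 f=9]
step 3: expand (0,1) (f=9, h=6) → closed; open now [(0,5) g=1 f=11, (1,1) g=4 f=9, (1,2) g=3 f=9, (1,3) g=2 f=9, (1,4) g=1 f=9]
step 4: expand (1,1) (f=9, h=5) → closed; open now [(0,5) g=1 f=11, (1,2) g=3 f=9, (1,3) g=2 f=9, (1,4) g=1 f=9, (2,1) g=5 f=9]
step 5: expand (2,1) (f=9, h=4) → closed; open now [(0,5) g=1 f=11, (1,2) g=3 f=9, (1,3) g=2 f=9, (1,4) g=1 f=9, (2,0) g=6 f=9, (2,2) g=6 f=11]

order=[(0,3) → (0,2) → (0,1) → (1,1) → (2,1)]; open=[(0,5) g=1 f=11, (1,2) g=3 f=9, (1,3) g=2 f=9, (1,4) g=1 f=9, (2,0) g=6 f=9, (2,2) g=6 f=11]; closed=[(0,1), (0,2), (0,3), (0,4), (1,1), (2,1)]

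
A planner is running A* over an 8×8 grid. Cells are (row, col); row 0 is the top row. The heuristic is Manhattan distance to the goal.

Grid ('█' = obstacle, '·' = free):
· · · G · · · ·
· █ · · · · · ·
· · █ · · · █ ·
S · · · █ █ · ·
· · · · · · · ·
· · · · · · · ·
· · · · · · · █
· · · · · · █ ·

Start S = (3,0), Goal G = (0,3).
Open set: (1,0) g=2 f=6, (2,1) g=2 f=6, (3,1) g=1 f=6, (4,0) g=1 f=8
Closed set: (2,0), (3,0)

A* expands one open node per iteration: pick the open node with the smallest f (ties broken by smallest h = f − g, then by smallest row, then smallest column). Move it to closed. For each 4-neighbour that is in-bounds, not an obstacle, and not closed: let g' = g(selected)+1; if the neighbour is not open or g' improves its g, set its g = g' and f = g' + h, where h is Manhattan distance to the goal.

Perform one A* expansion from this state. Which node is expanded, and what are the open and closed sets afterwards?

step 1: expand (1,0) (f=6, h=4) → closed; open now [(0,0) g=3 f=6, (2,1) g=2 f=6, (3,1) g=1 f=6, (4,0) g=1 f=8]

expanded=(1,0); open=[(0,0) g=3 f=6, (2,1) g=2 f=6, (3,1) g=1 f=6, (4,0) g=1 f=8]; closed=[(1,0), (2,0), (3,0)]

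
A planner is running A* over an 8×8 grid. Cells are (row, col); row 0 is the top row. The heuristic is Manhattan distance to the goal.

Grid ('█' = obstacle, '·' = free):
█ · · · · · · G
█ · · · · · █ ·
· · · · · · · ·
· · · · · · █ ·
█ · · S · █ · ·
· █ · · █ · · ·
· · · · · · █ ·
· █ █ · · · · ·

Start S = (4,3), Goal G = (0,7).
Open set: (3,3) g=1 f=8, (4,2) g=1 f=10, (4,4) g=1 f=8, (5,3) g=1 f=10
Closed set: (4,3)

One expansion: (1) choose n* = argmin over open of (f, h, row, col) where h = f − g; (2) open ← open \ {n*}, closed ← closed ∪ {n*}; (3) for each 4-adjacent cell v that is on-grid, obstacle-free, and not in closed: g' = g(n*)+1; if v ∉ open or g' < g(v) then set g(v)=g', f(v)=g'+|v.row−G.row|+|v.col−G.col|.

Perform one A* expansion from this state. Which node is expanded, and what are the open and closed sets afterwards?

expanded=(3,3); open=[(2,3) g=2 f=8, (3,2) g=2 f=10, (3,4) g=2 f=8, (4,2) g=1 f=10, (4,4) g=1 f=8, (5,3) g=1 f=10]; closed=[(3,3), (4,3)]

step 1: expand (3,3) (f=8, h=7) → closed; open now [(2,3) g=2 f=8, (3,2) g=2 f=10, (3,4) g=2 f=8, (4,2) g=1 f=10, (4,4) g=1 f=8, (5,3) g=1 f=10]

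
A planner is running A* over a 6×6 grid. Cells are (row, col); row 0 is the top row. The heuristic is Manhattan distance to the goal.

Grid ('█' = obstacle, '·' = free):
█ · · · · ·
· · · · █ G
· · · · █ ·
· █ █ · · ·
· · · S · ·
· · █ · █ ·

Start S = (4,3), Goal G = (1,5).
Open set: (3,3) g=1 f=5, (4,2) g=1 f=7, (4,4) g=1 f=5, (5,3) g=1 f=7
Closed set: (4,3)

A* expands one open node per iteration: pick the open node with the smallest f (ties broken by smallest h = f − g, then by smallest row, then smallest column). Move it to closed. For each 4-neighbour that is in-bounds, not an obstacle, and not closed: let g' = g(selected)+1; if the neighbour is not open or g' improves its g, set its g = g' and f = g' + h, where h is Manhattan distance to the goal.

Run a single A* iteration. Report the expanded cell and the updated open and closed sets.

expanded=(3,3); open=[(2,3) g=2 f=5, (3,4) g=2 f=5, (4,2) g=1 f=7, (4,4) g=1 f=5, (5,3) g=1 f=7]; closed=[(3,3), (4,3)]

step 1: expand (3,3) (f=5, h=4) → closed; open now [(2,3) g=2 f=5, (3,4) g=2 f=5, (4,2) g=1 f=7, (4,4) g=1 f=5, (5,3) g=1 f=7]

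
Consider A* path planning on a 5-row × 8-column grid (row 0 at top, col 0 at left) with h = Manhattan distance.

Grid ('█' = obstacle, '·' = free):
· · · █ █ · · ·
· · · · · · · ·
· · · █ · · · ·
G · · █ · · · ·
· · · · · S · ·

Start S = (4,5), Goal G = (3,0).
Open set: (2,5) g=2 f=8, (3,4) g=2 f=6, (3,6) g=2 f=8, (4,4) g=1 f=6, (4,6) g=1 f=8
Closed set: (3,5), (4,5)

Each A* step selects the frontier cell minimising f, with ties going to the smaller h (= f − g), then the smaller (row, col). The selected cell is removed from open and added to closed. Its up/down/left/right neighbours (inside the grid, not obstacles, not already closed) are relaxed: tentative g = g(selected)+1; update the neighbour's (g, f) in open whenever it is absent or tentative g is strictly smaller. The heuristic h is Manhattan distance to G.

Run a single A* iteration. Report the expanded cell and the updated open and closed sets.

step 1: expand (3,4) (f=6, h=4) → closed; open now [(2,4) g=3 f=8, (2,5) g=2 f=8, (3,6) g=2 f=8, (4,4) g=1 f=6, (4,6) g=1 f=8]

expanded=(3,4); open=[(2,4) g=3 f=8, (2,5) g=2 f=8, (3,6) g=2 f=8, (4,4) g=1 f=6, (4,6) g=1 f=8]; closed=[(3,4), (3,5), (4,5)]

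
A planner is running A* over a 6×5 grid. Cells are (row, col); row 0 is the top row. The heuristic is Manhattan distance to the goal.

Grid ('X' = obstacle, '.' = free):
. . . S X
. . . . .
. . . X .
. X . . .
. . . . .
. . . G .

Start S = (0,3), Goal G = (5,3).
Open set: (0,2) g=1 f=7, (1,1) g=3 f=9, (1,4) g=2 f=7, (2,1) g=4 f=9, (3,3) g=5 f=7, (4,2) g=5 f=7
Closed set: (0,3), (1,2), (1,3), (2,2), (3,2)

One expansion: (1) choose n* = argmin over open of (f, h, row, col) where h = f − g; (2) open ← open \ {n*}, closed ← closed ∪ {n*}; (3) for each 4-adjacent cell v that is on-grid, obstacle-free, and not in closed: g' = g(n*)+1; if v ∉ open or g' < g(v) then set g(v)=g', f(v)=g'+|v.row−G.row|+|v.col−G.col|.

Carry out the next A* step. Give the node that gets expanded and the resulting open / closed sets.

expanded=(3,3); open=[(0,2) g=1 f=7, (1,1) g=3 f=9, (1,4) g=2 f=7, (2,1) g=4 f=9, (3,4) g=6 f=9, (4,2) g=5 f=7, (4,3) g=6 f=7]; closed=[(0,3), (1,2), (1,3), (2,2), (3,2), (3,3)]

step 1: expand (3,3) (f=7, h=2) → closed; open now [(0,2) g=1 f=7, (1,1) g=3 f=9, (1,4) g=2 f=7, (2,1) g=4 f=9, (3,4) g=6 f=9, (4,2) g=5 f=7, (4,3) g=6 f=7]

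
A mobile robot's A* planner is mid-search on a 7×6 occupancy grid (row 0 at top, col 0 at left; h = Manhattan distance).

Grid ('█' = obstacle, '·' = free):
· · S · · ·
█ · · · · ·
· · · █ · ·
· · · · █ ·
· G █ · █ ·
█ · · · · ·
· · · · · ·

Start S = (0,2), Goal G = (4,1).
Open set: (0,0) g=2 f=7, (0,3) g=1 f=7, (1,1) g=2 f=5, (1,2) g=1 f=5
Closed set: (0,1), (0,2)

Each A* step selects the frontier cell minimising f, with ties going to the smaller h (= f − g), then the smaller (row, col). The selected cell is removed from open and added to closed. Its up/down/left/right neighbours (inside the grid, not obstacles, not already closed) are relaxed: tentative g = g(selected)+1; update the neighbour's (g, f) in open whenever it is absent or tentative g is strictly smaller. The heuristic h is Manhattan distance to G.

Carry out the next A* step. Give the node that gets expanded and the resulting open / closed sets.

expanded=(1,1); open=[(0,0) g=2 f=7, (0,3) g=1 f=7, (1,2) g=1 f=5, (2,1) g=3 f=5]; closed=[(0,1), (0,2), (1,1)]

step 1: expand (1,1) (f=5, h=3) → closed; open now [(0,0) g=2 f=7, (0,3) g=1 f=7, (1,2) g=1 f=5, (2,1) g=3 f=5]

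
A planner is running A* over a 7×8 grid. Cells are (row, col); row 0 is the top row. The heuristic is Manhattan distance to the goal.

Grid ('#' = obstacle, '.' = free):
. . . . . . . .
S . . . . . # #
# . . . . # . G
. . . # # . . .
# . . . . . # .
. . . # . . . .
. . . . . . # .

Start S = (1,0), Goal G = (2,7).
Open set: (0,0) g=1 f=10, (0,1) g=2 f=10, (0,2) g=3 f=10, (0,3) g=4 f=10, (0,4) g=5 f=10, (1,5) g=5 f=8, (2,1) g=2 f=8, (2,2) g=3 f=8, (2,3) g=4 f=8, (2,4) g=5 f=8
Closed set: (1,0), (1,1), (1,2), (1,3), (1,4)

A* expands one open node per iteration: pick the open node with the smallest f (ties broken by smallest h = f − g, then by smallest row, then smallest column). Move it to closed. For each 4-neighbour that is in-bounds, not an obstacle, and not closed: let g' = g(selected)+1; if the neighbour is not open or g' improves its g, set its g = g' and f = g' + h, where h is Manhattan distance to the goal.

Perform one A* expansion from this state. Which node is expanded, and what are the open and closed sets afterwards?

expanded=(1,5); open=[(0,0) g=1 f=10, (0,1) g=2 f=10, (0,2) g=3 f=10, (0,3) g=4 f=10, (0,4) g=5 f=10, (0,5) g=6 f=10, (2,1) g=2 f=8, (2,2) g=3 f=8, (2,3) g=4 f=8, (2,4) g=5 f=8]; closed=[(1,0), (1,1), (1,2), (1,3), (1,4), (1,5)]

step 1: expand (1,5) (f=8, h=3) → closed; open now [(0,0) g=1 f=10, (0,1) g=2 f=10, (0,2) g=3 f=10, (0,3) g=4 f=10, (0,4) g=5 f=10, (0,5) g=6 f=10, (2,1) g=2 f=8, (2,2) g=3 f=8, (2,3) g=4 f=8, (2,4) g=5 f=8]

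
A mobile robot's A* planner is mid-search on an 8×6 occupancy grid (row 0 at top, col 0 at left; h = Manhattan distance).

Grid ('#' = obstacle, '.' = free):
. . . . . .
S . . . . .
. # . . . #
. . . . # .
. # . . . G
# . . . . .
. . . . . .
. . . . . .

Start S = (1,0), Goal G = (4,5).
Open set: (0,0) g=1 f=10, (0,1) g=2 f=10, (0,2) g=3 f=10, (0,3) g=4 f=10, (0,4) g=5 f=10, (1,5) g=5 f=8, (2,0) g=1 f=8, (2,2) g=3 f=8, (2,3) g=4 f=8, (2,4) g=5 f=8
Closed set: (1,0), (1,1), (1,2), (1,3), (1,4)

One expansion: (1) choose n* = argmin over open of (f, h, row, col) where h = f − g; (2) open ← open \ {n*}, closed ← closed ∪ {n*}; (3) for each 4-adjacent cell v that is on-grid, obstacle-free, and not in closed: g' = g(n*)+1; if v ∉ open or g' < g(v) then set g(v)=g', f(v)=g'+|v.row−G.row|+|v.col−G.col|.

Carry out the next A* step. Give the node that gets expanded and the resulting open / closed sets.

step 1: expand (1,5) (f=8, h=3) → closed; open now [(0,0) g=1 f=10, (0,1) g=2 f=10, (0,2) g=3 f=10, (0,3) g=4 f=10, (0,4) g=5 f=10, (0,5) g=6 f=10, (2,0) g=1 f=8, (2,2) g=3 f=8, (2,3) g=4 f=8, (2,4) g=5 f=8]

expanded=(1,5); open=[(0,0) g=1 f=10, (0,1) g=2 f=10, (0,2) g=3 f=10, (0,3) g=4 f=10, (0,4) g=5 f=10, (0,5) g=6 f=10, (2,0) g=1 f=8, (2,2) g=3 f=8, (2,3) g=4 f=8, (2,4) g=5 f=8]; closed=[(1,0), (1,1), (1,2), (1,3), (1,4), (1,5)]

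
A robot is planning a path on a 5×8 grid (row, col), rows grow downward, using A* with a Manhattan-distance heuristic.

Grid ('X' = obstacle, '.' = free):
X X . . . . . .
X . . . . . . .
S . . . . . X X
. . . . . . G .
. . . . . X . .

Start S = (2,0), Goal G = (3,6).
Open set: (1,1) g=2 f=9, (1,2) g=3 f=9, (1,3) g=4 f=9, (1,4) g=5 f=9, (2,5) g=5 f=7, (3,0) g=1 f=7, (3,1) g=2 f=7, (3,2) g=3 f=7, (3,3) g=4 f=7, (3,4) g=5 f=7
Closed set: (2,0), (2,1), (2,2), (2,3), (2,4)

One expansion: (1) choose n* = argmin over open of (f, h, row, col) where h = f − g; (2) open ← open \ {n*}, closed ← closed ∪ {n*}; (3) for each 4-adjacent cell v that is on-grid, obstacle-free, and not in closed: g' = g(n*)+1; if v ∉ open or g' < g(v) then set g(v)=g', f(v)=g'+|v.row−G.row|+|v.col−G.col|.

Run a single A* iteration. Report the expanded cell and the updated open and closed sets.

step 1: expand (2,5) (f=7, h=2) → closed; open now [(1,1) g=2 f=9, (1,2) g=3 f=9, (1,3) g=4 f=9, (1,4) g=5 f=9, (1,5) g=6 f=9, (3,0) g=1 f=7, (3,1) g=2 f=7, (3,2) g=3 f=7, (3,3) g=4 f=7, (3,4) g=5 f=7, (3,5) g=6 f=7]

expanded=(2,5); open=[(1,1) g=2 f=9, (1,2) g=3 f=9, (1,3) g=4 f=9, (1,4) g=5 f=9, (1,5) g=6 f=9, (3,0) g=1 f=7, (3,1) g=2 f=7, (3,2) g=3 f=7, (3,3) g=4 f=7, (3,4) g=5 f=7, (3,5) g=6 f=7]; closed=[(2,0), (2,1), (2,2), (2,3), (2,4), (2,5)]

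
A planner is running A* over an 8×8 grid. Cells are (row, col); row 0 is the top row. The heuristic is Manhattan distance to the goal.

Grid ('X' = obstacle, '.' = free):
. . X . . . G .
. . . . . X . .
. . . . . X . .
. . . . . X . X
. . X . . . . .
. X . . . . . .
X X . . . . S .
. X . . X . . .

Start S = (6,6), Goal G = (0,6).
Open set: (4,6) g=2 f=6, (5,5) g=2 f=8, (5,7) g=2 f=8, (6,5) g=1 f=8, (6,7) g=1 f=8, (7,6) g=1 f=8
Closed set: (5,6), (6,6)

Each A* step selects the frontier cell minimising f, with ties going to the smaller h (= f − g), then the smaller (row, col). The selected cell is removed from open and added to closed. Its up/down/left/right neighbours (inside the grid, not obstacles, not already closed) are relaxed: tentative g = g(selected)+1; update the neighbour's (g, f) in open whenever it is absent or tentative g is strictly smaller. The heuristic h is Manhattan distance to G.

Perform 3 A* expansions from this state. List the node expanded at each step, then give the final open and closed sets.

order=[(4,6) → (3,6) → (2,6)]; open=[(1,6) g=5 f=6, (2,7) g=5 f=8, (4,5) g=3 f=8, (4,7) g=3 f=8, (5,5) g=2 f=8, (5,7) g=2 f=8, (6,5) g=1 f=8, (6,7) g=1 f=8, (7,6) g=1 f=8]; closed=[(2,6), (3,6), (4,6), (5,6), (6,6)]

step 1: expand (4,6) (f=6, h=4) → closed; open now [(3,6) g=3 f=6, (4,5) g=3 f=8, (4,7) g=3 f=8, (5,5) g=2 f=8, (5,7) g=2 f=8, (6,5) g=1 f=8, (6,7) g=1 f=8, (7,6) g=1 f=8]
step 2: expand (3,6) (f=6, h=3) → closed; open now [(2,6) g=4 f=6, (4,5) g=3 f=8, (4,7) g=3 f=8, (5,5) g=2 f=8, (5,7) g=2 f=8, (6,5) g=1 f=8, (6,7) g=1 f=8, (7,6) g=1 f=8]
step 3: expand (2,6) (f=6, h=2) → closed; open now [(1,6) g=5 f=6, (2,7) g=5 f=8, (4,5) g=3 f=8, (4,7) g=3 f=8, (5,5) g=2 f=8, (5,7) g=2 f=8, (6,5) g=1 f=8, (6,7) g=1 f=8, (7,6) g=1 f=8]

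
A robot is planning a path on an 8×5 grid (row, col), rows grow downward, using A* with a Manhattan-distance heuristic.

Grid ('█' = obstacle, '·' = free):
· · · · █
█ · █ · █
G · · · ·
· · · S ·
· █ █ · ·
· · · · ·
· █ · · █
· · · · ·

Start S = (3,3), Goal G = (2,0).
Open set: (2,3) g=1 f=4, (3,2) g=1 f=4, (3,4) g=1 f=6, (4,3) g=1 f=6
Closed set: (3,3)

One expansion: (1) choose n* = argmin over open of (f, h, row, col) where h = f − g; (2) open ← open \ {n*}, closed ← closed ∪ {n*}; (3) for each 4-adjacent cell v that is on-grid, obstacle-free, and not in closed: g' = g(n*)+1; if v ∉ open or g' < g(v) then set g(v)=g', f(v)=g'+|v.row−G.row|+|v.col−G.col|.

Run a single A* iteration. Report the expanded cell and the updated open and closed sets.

step 1: expand (2,3) (f=4, h=3) → closed; open now [(1,3) g=2 f=6, (2,2) g=2 f=4, (2,4) g=2 f=6, (3,2) g=1 f=4, (3,4) g=1 f=6, (4,3) g=1 f=6]

expanded=(2,3); open=[(1,3) g=2 f=6, (2,2) g=2 f=4, (2,4) g=2 f=6, (3,2) g=1 f=4, (3,4) g=1 f=6, (4,3) g=1 f=6]; closed=[(2,3), (3,3)]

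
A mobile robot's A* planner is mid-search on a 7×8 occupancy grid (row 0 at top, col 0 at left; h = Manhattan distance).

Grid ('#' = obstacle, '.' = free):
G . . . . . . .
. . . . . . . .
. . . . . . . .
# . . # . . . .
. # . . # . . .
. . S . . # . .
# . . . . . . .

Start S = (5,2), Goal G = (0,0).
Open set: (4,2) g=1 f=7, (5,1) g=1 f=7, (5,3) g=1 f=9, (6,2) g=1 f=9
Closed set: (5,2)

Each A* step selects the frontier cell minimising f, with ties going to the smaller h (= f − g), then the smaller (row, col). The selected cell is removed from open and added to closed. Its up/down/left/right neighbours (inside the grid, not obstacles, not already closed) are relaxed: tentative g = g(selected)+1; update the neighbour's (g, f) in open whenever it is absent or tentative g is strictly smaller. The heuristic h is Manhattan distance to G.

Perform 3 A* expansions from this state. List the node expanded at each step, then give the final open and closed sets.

step 1: expand (4,2) (f=7, h=6) → closed; open now [(3,2) g=2 f=7, (4,3) g=2 f=9, (5,1) g=1 f=7, (5,3) g=1 f=9, (6,2) g=1 f=9]
step 2: expand (3,2) (f=7, h=5) → closed; open now [(2,2) g=3 f=7, (3,1) g=3 f=7, (4,3) g=2 f=9, (5,1) g=1 f=7, (5,3) g=1 f=9, (6,2) g=1 f=9]
step 3: expand (2,2) (f=7, h=4) → closed; open now [(1,2) g=4 f=7, (2,1) g=4 f=7, (2,3) g=4 f=9, (3,1) g=3 f=7, (4,3) g=2 f=9, (5,1) g=1 f=7, (5,3) g=1 f=9, (6,2) g=1 f=9]

order=[(4,2) → (3,2) → (2,2)]; open=[(1,2) g=4 f=7, (2,1) g=4 f=7, (2,3) g=4 f=9, (3,1) g=3 f=7, (4,3) g=2 f=9, (5,1) g=1 f=7, (5,3) g=1 f=9, (6,2) g=1 f=9]; closed=[(2,2), (3,2), (4,2), (5,2)]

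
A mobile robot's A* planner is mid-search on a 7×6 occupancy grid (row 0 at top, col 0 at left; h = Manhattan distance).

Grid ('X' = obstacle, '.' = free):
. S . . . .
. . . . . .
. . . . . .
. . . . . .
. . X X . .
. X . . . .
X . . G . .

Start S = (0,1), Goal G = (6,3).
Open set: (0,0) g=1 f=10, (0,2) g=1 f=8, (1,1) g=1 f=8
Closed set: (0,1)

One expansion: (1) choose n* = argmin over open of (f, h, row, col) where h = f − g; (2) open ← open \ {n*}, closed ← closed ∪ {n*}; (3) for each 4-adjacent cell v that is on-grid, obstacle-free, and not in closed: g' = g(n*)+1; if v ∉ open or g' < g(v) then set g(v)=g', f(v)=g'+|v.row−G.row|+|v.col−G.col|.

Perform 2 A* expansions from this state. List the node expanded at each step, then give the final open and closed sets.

step 1: expand (0,2) (f=8, h=7) → closed; open now [(0,0) g=1 f=10, (0,3) g=2 f=8, (1,1) g=1 f=8, (1,2) g=2 f=8]
step 2: expand (0,3) (f=8, h=6) → closed; open now [(0,0) g=1 f=10, (0,4) g=3 f=10, (1,1) g=1 f=8, (1,2) g=2 f=8, (1,3) g=3 f=8]

order=[(0,2) → (0,3)]; open=[(0,0) g=1 f=10, (0,4) g=3 f=10, (1,1) g=1 f=8, (1,2) g=2 f=8, (1,3) g=3 f=8]; closed=[(0,1), (0,2), (0,3)]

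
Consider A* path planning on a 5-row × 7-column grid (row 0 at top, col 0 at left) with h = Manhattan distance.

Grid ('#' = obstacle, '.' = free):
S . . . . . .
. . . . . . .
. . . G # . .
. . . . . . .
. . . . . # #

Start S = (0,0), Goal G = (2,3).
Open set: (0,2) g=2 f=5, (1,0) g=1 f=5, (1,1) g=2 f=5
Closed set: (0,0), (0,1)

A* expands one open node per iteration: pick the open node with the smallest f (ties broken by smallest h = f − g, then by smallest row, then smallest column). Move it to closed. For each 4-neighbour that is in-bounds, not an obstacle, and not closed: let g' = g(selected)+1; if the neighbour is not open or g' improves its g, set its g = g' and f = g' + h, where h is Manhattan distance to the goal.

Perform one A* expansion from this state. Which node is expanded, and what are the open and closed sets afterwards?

step 1: expand (0,2) (f=5, h=3) → closed; open now [(0,3) g=3 f=5, (1,0) g=1 f=5, (1,1) g=2 f=5, (1,2) g=3 f=5]

expanded=(0,2); open=[(0,3) g=3 f=5, (1,0) g=1 f=5, (1,1) g=2 f=5, (1,2) g=3 f=5]; closed=[(0,0), (0,1), (0,2)]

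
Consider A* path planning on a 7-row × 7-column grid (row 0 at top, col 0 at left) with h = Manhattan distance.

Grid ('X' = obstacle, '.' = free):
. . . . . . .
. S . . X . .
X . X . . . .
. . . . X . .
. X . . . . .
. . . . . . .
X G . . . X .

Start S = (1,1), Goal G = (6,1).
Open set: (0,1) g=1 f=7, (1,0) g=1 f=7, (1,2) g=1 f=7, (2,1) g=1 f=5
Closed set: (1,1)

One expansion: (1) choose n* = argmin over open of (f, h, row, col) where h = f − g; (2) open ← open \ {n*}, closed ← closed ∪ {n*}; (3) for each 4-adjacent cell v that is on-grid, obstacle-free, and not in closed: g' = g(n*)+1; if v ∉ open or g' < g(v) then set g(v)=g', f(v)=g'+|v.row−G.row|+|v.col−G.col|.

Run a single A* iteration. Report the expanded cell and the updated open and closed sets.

step 1: expand (2,1) (f=5, h=4) → closed; open now [(0,1) g=1 f=7, (1,0) g=1 f=7, (1,2) g=1 f=7, (3,1) g=2 f=5]

expanded=(2,1); open=[(0,1) g=1 f=7, (1,0) g=1 f=7, (1,2) g=1 f=7, (3,1) g=2 f=5]; closed=[(1,1), (2,1)]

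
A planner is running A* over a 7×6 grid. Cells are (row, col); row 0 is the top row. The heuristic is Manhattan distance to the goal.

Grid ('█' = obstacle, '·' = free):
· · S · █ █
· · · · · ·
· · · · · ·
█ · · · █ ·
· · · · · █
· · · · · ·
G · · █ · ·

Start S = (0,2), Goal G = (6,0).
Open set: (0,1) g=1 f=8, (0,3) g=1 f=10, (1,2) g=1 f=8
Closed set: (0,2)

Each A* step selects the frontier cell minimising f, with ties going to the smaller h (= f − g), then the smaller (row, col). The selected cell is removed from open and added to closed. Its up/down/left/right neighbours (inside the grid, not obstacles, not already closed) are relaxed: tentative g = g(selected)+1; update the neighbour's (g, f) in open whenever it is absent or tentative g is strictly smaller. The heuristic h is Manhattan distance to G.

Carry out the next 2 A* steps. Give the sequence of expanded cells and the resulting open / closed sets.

step 1: expand (0,1) (f=8, h=7) → closed; open now [(0,0) g=2 f=8, (0,3) g=1 f=10, (1,1) g=2 f=8, (1,2) g=1 f=8]
step 2: expand (0,0) (f=8, h=6) → closed; open now [(0,3) g=1 f=10, (1,0) g=3 f=8, (1,1) g=2 f=8, (1,2) g=1 f=8]

order=[(0,1) → (0,0)]; open=[(0,3) g=1 f=10, (1,0) g=3 f=8, (1,1) g=2 f=8, (1,2) g=1 f=8]; closed=[(0,0), (0,1), (0,2)]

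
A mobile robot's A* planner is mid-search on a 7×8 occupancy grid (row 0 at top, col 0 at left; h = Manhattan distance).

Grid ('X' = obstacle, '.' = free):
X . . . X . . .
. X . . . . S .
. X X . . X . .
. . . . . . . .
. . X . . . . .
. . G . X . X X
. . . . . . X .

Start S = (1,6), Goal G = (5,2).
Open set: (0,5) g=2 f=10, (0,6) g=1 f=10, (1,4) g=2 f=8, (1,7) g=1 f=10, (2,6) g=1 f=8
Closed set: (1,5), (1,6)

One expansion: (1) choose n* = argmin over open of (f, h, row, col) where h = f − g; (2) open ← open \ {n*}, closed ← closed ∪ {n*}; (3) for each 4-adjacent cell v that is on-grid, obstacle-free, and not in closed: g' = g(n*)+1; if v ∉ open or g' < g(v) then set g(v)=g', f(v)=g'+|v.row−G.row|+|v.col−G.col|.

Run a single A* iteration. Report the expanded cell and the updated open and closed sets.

step 1: expand (1,4) (f=8, h=6) → closed; open now [(0,5) g=2 f=10, (0,6) g=1 f=10, (1,3) g=3 f=8, (1,7) g=1 f=10, (2,4) g=3 f=8, (2,6) g=1 f=8]

expanded=(1,4); open=[(0,5) g=2 f=10, (0,6) g=1 f=10, (1,3) g=3 f=8, (1,7) g=1 f=10, (2,4) g=3 f=8, (2,6) g=1 f=8]; closed=[(1,4), (1,5), (1,6)]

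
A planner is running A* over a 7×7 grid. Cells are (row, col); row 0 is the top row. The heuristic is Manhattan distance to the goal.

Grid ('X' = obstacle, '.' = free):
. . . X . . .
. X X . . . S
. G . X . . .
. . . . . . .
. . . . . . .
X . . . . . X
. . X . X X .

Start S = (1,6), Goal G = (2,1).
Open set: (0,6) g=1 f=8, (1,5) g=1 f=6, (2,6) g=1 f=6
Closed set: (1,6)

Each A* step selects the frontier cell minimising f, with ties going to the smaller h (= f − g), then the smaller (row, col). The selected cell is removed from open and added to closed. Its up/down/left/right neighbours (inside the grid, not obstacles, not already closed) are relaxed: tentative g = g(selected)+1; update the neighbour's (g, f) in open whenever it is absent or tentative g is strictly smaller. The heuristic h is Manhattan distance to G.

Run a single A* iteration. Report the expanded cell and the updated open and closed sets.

step 1: expand (1,5) (f=6, h=5) → closed; open now [(0,5) g=2 f=8, (0,6) g=1 f=8, (1,4) g=2 f=6, (2,5) g=2 f=6, (2,6) g=1 f=6]

expanded=(1,5); open=[(0,5) g=2 f=8, (0,6) g=1 f=8, (1,4) g=2 f=6, (2,5) g=2 f=6, (2,6) g=1 f=6]; closed=[(1,5), (1,6)]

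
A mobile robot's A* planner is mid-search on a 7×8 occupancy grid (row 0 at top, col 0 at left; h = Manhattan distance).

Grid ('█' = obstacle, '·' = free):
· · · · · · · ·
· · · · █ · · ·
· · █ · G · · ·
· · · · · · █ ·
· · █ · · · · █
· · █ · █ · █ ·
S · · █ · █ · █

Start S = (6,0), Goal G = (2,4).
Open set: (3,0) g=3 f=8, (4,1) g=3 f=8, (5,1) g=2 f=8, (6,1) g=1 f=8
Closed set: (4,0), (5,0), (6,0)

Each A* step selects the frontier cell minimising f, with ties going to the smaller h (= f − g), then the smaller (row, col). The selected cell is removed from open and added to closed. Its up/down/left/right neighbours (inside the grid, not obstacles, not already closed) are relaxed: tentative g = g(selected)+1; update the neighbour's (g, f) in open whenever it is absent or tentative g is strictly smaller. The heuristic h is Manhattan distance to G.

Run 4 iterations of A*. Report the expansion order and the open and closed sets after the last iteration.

step 1: expand (3,0) (f=8, h=5) → closed; open now [(2,0) g=4 f=8, (3,1) g=4 f=8, (4,1) g=3 f=8, (5,1) g=2 f=8, (6,1) g=1 f=8]
step 2: expand (2,0) (f=8, h=4) → closed; open now [(1,0) g=5 f=10, (2,1) g=5 f=8, (3,1) g=4 f=8, (4,1) g=3 f=8, (5,1) g=2 f=8, (6,1) g=1 f=8]
step 3: expand (2,1) (f=8, h=3) → closed; open now [(1,0) g=5 f=10, (1,1) g=6 f=10, (3,1) g=4 f=8, (4,1) g=3 f=8, (5,1) g=2 f=8, (6,1) g=1 f=8]
step 4: expand (3,1) (f=8, h=4) → closed; open now [(1,0) g=5 f=10, (1,1) g=6 f=10, (3,2) g=5 f=8, (4,1) g=3 f=8, (5,1) g=2 f=8, (6,1) g=1 f=8]

order=[(3,0) → (2,0) → (2,1) → (3,1)]; open=[(1,0) g=5 f=10, (1,1) g=6 f=10, (3,2) g=5 f=8, (4,1) g=3 f=8, (5,1) g=2 f=8, (6,1) g=1 f=8]; closed=[(2,0), (2,1), (3,0), (3,1), (4,0), (5,0), (6,0)]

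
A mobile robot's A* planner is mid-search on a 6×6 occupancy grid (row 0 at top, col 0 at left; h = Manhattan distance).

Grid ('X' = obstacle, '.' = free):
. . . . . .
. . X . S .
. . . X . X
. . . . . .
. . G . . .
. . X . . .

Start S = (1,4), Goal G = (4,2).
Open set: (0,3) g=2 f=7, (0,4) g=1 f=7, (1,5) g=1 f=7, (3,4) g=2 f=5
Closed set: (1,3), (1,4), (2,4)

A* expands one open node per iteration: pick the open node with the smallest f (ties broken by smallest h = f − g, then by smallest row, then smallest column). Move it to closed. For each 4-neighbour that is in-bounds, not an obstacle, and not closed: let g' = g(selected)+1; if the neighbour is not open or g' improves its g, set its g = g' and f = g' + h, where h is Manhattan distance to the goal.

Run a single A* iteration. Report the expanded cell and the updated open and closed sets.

step 1: expand (3,4) (f=5, h=3) → closed; open now [(0,3) g=2 f=7, (0,4) g=1 f=7, (1,5) g=1 f=7, (3,3) g=3 f=5, (3,5) g=3 f=7, (4,4) g=3 f=5]

expanded=(3,4); open=[(0,3) g=2 f=7, (0,4) g=1 f=7, (1,5) g=1 f=7, (3,3) g=3 f=5, (3,5) g=3 f=7, (4,4) g=3 f=5]; closed=[(1,3), (1,4), (2,4), (3,4)]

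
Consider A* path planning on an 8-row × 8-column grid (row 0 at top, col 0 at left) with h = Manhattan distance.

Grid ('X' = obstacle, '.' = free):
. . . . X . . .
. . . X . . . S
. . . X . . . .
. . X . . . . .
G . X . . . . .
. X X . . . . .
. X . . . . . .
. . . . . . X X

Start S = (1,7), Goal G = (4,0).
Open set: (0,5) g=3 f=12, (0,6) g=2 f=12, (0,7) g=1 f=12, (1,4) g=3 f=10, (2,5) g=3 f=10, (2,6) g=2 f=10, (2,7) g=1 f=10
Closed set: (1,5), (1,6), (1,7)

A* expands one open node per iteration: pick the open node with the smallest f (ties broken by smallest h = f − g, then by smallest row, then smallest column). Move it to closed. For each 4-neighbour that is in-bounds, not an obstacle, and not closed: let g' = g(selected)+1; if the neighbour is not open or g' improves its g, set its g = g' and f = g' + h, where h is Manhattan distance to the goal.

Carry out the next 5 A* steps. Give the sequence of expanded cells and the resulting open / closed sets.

order=[(1,4) → (2,4) → (3,4) → (3,3) → (4,3)]; open=[(0,5) g=3 f=12, (0,6) g=2 f=12, (0,7) g=1 f=12, (2,5) g=3 f=10, (2,6) g=2 f=10, (2,7) g=1 f=10, (3,5) g=6 f=12, (4,4) g=6 f=10, (5,3) g=8 f=12]; closed=[(1,4), (1,5), (1,6), (1,7), (2,4), (3,3), (3,4), (4,3)]

step 1: expand (1,4) (f=10, h=7) → closed; open now [(0,5) g=3 f=12, (0,6) g=2 f=12, (0,7) g=1 f=12, (2,4) g=4 f=10, (2,5) g=3 f=10, (2,6) g=2 f=10, (2,7) g=1 f=10]
step 2: expand (2,4) (f=10, h=6) → closed; open now [(0,5) g=3 f=12, (0,6) g=2 f=12, (0,7) g=1 f=12, (2,5) g=3 f=10, (2,6) g=2 f=10, (2,7) g=1 f=10, (3,4) g=5 f=10]
step 3: expand (3,4) (f=10, h=5) → closed; open now [(0,5) g=3 f=12, (0,6) g=2 f=12, (0,7) g=1 f=12, (2,5) g=3 f=10, (2,6) g=2 f=10, (2,7) g=1 f=10, (3,3) g=6 f=10, (3,5) g=6 f=12, (4,4) g=6 f=10]
step 4: expand (3,3) (f=10, h=4) → closed; open now [(0,5) g=3 f=12, (0,6) g=2 f=12, (0,7) g=1 f=12, (2,5) g=3 f=10, (2,6) g=2 f=10, (2,7) g=1 f=10, (3,5) g=6 f=12, (4,3) g=7 f=10, (4,4) g=6 f=10]
step 5: expand (4,3) (f=10, h=3) → closed; open now [(0,5) g=3 f=12, (0,6) g=2 f=12, (0,7) g=1 f=12, (2,5) g=3 f=10, (2,6) g=2 f=10, (2,7) g=1 f=10, (3,5) g=6 f=12, (4,4) g=6 f=10, (5,3) g=8 f=12]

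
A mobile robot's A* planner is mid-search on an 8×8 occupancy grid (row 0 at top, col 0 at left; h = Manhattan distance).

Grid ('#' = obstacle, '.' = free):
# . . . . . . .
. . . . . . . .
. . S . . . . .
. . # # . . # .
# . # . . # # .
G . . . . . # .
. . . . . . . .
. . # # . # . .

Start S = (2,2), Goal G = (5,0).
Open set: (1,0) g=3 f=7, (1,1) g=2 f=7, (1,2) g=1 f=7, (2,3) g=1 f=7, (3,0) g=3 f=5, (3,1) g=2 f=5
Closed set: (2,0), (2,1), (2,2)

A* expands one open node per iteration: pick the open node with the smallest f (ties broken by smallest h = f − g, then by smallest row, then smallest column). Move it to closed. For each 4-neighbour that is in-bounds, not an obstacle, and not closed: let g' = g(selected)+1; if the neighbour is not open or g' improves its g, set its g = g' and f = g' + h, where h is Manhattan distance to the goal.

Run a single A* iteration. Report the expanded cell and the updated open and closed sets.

step 1: expand (3,0) (f=5, h=2) → closed; open now [(1,0) g=3 f=7, (1,1) g=2 f=7, (1,2) g=1 f=7, (2,3) g=1 f=7, (3,1) g=2 f=5]

expanded=(3,0); open=[(1,0) g=3 f=7, (1,1) g=2 f=7, (1,2) g=1 f=7, (2,3) g=1 f=7, (3,1) g=2 f=5]; closed=[(2,0), (2,1), (2,2), (3,0)]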